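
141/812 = 141/812= 0.17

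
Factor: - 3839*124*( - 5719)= 2722449884 = 2^2*7^1*11^1*19^1*31^1*43^1 * 349^1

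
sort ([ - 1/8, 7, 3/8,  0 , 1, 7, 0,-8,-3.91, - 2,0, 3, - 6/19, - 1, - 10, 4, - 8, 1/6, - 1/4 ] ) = [ - 10,-8, - 8 , -3.91, -2, - 1, - 6/19, - 1/4, - 1/8, 0, 0 , 0, 1/6, 3/8 , 1, 3  ,  4,7, 7] 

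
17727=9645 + 8082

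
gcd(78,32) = 2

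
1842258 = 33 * 55826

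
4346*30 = 130380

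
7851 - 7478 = 373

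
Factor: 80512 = 2^7*17^1 * 37^1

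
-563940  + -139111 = - 703051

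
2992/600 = 374/75 = 4.99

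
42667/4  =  10666 + 3/4=10666.75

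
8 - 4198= - 4190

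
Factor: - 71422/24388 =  - 2^( - 1) * 7^( - 1)*41^1= - 41/14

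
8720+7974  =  16694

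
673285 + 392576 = 1065861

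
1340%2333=1340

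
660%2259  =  660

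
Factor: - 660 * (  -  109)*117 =2^2*3^3 *5^1 *11^1*13^1*109^1 = 8416980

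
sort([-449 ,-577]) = [  -  577, - 449 ] 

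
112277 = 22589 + 89688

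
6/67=6/67 = 0.09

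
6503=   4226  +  2277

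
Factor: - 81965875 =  - 5^3*655727^1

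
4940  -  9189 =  - 4249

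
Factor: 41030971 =71^1 *577901^1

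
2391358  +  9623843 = 12015201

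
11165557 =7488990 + 3676567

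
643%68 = 31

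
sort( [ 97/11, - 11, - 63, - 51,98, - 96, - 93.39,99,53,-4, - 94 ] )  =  [ - 96, - 94, - 93.39, - 63, - 51, - 11, - 4, 97/11, 53,  98,99 ] 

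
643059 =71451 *9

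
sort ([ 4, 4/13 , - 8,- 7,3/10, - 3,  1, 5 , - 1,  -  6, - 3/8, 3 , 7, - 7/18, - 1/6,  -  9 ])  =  [-9, - 8,-7  , - 6 ,-3, - 1, - 7/18,-3/8,-1/6, 3/10, 4/13,1 , 3, 4, 5, 7 ] 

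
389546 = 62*6283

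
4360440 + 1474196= 5834636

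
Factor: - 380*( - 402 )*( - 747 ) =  - 2^3*3^3*5^1* 19^1*67^1*83^1 = -114111720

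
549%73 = 38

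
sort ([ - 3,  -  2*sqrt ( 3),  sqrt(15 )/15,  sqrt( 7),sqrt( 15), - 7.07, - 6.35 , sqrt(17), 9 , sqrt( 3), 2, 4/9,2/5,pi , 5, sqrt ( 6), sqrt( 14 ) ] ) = [ - 7.07,  -  6.35 ,- 2 *sqrt( 3),  -  3, sqrt( 15 ) /15,2/5,4/9, sqrt (3), 2, sqrt(6),sqrt (7)  ,  pi, sqrt(14), sqrt( 15), sqrt( 17 ), 5,9] 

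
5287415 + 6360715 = 11648130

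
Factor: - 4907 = - 7^1*701^1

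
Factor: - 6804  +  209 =-5^1*1319^1 = - 6595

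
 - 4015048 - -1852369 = - 2162679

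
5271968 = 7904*667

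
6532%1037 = 310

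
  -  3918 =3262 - 7180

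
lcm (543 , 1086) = 1086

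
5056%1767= 1522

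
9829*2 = 19658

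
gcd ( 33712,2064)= 688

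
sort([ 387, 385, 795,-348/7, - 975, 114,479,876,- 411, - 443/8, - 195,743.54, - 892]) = [  -  975, - 892, - 411, - 195, - 443/8, - 348/7,114 , 385,387,  479,  743.54,795,876] 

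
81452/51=81452/51 = 1597.10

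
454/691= 454/691= 0.66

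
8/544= 1/68=0.01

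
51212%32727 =18485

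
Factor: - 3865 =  - 5^1 * 773^1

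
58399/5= 11679+4/5 = 11679.80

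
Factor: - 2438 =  - 2^1*23^1*53^1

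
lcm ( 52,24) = 312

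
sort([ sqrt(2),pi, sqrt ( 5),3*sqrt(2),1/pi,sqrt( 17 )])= [ 1/pi , sqrt( 2), sqrt(5),pi,sqrt(17) , 3*sqrt ( 2)]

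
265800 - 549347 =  - 283547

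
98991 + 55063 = 154054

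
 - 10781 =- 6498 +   -  4283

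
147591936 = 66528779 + 81063157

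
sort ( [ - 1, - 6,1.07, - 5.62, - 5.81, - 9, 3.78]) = [ - 9, -6, - 5.81,- 5.62,-1, 1.07, 3.78]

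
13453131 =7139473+6313658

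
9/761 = 9/761 = 0.01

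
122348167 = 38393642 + 83954525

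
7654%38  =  16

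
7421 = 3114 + 4307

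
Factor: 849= 3^1*283^1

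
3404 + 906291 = 909695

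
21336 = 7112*3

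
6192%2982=228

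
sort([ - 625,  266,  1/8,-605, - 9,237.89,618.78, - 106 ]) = [ - 625, - 605, - 106, - 9,1/8,  237.89,266,618.78 ]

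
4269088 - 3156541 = 1112547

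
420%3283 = 420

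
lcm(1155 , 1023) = 35805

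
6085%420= 205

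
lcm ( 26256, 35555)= 1706640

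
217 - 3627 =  -3410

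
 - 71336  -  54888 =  - 126224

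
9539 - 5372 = 4167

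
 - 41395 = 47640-89035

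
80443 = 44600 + 35843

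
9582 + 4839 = 14421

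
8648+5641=14289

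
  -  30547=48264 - 78811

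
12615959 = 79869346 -67253387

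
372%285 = 87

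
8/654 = 4/327 = 0.01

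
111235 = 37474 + 73761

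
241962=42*5761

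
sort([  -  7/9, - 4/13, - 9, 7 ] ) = [ - 9, - 7/9, - 4/13,  7 ]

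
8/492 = 2/123=0.02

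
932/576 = 233/144= 1.62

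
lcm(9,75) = 225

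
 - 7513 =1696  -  9209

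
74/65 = 74/65 = 1.14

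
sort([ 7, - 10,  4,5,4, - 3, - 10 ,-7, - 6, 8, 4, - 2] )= [ - 10, - 10,-7, - 6, - 3,-2, 4,4, 4,5, 7, 8 ] 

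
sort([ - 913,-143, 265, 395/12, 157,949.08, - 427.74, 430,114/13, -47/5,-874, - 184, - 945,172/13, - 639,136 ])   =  [ -945,-913, - 874, - 639, - 427.74, - 184, - 143, - 47/5, 114/13, 172/13,395/12, 136, 157, 265, 430,949.08 ] 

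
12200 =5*2440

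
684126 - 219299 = 464827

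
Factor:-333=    - 3^2* 37^1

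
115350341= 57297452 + 58052889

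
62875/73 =861+22/73  =  861.30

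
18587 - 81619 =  - 63032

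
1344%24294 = 1344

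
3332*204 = 679728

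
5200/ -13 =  - 400+0/1=- 400.00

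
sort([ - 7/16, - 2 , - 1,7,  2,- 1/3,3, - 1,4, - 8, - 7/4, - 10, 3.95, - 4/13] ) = [ - 10, - 8, -2, - 7/4,-1, - 1,-7/16, - 1/3,  -  4/13,2,3,3.95, 4,7] 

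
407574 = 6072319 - 5664745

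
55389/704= 78  +  477/704 = 78.68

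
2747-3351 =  - 604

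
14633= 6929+7704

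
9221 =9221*1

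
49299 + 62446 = 111745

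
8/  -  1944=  - 1/243= - 0.00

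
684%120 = 84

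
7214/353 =7214/353=20.44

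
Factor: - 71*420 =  - 29820 =- 2^2*3^1*5^1*7^1*71^1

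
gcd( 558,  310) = 62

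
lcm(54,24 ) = 216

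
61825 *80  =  4946000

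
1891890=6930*273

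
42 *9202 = 386484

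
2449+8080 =10529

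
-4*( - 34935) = 139740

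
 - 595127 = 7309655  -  7904782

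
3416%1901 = 1515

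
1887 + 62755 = 64642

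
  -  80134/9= - 8904 + 2/9 = -8903.78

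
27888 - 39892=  - 12004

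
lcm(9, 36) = 36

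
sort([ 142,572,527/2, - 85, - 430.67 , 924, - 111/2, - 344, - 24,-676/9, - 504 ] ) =[-504, - 430.67,  -  344, - 85, - 676/9,  -  111/2, - 24,  142 , 527/2,572,924]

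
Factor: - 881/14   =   - 2^ ( - 1 )*7^(-1)*881^1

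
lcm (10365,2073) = 10365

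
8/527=8/527 = 0.02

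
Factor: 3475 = 5^2 *139^1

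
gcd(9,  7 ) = 1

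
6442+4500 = 10942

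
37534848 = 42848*876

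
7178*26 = 186628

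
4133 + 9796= 13929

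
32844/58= 566 + 8/29 = 566.28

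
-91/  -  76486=91/76486= 0.00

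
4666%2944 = 1722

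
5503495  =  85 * 64747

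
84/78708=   1/937 = 0.00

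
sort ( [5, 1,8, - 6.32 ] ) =[ - 6.32,1, 5,8] 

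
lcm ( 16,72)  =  144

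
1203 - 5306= - 4103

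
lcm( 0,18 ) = 0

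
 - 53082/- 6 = 8847/1  =  8847.00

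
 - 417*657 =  - 273969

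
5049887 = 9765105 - 4715218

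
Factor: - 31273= - 11^1*2843^1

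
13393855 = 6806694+6587161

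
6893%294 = 131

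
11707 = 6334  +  5373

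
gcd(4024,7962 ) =2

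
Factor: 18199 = 18199^1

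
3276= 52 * 63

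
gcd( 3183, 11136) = 3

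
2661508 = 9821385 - 7159877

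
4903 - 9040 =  - 4137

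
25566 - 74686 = -49120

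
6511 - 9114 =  - 2603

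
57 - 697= - 640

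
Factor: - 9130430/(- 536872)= 2^(-2 )*5^1*7^ ( - 1 )*31^1*9587^( - 1 ) * 29453^1 = 4565215/268436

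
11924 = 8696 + 3228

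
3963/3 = 1321 = 1321.00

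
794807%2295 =737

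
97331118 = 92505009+4826109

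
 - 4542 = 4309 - 8851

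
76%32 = 12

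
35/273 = 5/39 = 0.13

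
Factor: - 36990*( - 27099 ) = 1002392010 =2^1*3^5*5^1*137^1*3011^1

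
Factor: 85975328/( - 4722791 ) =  - 2^5*37^( - 1 ) * 53^1*163^1*311^1 * 127643^( - 1 )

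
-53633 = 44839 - 98472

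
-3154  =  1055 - 4209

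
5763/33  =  174+7/11 = 174.64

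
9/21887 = 9/21887 = 0.00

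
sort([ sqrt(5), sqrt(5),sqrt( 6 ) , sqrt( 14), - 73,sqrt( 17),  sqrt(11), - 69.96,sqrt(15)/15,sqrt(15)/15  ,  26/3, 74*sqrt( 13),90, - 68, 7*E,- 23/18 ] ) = [ - 73, - 69.96, - 68, - 23/18,sqrt( 15)/15 , sqrt( 15 ) /15,sqrt(5 ), sqrt(5 ), sqrt( 6),sqrt( 11), sqrt (14 ),sqrt(17), 26/3,7*E, 90, 74*sqrt(13) ]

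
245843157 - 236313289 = 9529868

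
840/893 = 840/893 = 0.94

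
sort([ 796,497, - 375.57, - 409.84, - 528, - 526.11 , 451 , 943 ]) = [ - 528,-526.11 , - 409.84, - 375.57,451,497, 796,943 ] 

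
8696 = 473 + 8223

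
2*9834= 19668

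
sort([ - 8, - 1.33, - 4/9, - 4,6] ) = [ - 8, - 4, - 1.33, - 4/9,6]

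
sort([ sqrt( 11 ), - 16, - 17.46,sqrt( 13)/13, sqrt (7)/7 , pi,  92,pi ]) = [-17.46,-16, sqrt( 13 ) /13,  sqrt(7)/7,pi, pi,  sqrt( 11 ), 92]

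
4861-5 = 4856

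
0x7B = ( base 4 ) 1323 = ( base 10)123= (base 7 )234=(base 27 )4F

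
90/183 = 30/61 = 0.49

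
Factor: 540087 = 3^1*67^1*2687^1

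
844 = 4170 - 3326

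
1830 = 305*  6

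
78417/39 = 26139/13 = 2010.69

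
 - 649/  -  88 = 7 + 3/8 = 7.38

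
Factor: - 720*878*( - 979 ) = 618884640= 2^5*3^2*5^1*11^1 * 89^1*439^1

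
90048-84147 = 5901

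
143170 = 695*206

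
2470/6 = 1235/3 = 411.67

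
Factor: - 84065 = - 5^1 * 17^1*23^1 * 43^1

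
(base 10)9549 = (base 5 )301144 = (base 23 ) I14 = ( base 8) 22515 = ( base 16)254D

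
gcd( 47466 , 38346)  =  6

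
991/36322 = 991/36322= 0.03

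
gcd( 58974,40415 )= 1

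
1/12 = 1/12  =  0.08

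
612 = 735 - 123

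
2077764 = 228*9113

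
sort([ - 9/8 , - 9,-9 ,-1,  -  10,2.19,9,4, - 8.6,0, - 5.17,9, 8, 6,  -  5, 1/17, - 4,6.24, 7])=[ - 10, - 9, -9, - 8.6, - 5.17, - 5, - 4,-9/8,-1,0,1/17 , 2.19, 4, 6,6.24, 7,8,9 , 9] 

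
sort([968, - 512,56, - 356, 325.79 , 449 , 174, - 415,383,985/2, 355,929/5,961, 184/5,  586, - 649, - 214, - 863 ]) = [ - 863, - 649, - 512,-415,  -  356, - 214,184/5, 56, 174, 929/5, 325.79,355, 383,449, 985/2,586,  961,968]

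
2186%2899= 2186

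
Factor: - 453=  -  3^1*151^1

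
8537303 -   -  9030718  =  17568021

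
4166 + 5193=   9359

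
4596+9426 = 14022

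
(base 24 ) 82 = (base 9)235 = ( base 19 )A4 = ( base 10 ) 194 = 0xc2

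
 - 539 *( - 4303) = 2319317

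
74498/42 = 37249/21 = 1773.76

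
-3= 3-6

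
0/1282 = 0 = 0.00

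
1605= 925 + 680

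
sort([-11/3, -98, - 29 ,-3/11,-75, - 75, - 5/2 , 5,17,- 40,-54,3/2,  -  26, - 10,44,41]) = [-98,  -  75 ,-75,-54,-40,-29 ,-26, - 10,-11/3,-5/2,-3/11, 3/2,5,17,41,44]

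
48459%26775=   21684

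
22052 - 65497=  - 43445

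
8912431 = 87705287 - 78792856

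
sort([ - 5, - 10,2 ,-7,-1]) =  [ - 10, - 7,-5,  -  1,2]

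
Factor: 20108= 2^2*11^1*457^1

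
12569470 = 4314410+8255060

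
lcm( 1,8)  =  8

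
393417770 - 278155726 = 115262044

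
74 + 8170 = 8244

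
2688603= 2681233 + 7370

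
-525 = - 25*21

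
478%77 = 16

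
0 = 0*33866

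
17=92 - 75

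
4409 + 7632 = 12041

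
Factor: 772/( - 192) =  - 2^(-4 )*3^( - 1)*193^1 = - 193/48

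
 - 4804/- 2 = 2402/1 = 2402.00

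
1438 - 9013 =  - 7575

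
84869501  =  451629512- 366760011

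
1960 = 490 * 4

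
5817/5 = 1163 + 2/5 =1163.40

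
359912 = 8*44989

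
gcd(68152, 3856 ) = 8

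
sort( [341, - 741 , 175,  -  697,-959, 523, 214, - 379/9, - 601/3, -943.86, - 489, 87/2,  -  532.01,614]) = [-959, -943.86, - 741, - 697, -532.01,- 489, - 601/3, - 379/9,  87/2,175,214,341, 523,614]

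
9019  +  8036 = 17055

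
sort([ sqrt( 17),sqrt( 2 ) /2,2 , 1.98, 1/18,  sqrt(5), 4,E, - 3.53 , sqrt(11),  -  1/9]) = [ - 3.53,  -  1/9,1/18, sqrt( 2)/2, 1.98,2,sqrt( 5 ), E,sqrt( 11), 4,sqrt(17)] 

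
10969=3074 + 7895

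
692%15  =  2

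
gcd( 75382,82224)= 2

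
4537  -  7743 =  - 3206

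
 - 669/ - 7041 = 223/2347=   0.10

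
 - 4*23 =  - 92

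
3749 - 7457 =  - 3708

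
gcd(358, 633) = 1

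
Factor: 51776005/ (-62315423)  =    -  5^1*577^(-1)*107999^( - 1)*10355201^1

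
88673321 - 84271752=4401569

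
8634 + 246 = 8880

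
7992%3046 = 1900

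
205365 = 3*68455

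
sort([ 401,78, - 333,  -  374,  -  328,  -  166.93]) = [-374,  -  333, -328, - 166.93, 78, 401]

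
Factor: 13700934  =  2^1 * 3^3 * 13^1*29^1 * 673^1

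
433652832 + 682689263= 1116342095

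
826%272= 10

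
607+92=699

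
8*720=5760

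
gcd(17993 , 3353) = 1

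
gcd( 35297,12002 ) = 1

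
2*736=1472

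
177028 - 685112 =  - 508084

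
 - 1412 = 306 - 1718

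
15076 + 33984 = 49060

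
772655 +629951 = 1402606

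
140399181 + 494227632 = 634626813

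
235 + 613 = 848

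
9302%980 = 482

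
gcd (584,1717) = 1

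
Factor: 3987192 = 2^3*3^1*11^2 * 1373^1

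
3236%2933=303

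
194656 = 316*616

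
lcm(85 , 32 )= 2720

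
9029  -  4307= 4722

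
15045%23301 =15045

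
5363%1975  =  1413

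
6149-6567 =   -  418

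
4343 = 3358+985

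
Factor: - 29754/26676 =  -29/26= -2^(  -  1)*13^(-1 ) *29^1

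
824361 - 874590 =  - 50229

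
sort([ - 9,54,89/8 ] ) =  [ - 9,89/8,54]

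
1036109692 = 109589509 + 926520183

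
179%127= 52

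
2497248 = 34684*72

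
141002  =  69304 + 71698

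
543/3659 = 543/3659  =  0.15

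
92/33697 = 92/33697 = 0.00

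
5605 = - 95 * ( - 59 ) 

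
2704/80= 33 + 4/5  =  33.80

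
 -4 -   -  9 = 5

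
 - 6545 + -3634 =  - 10179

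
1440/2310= 48/77=0.62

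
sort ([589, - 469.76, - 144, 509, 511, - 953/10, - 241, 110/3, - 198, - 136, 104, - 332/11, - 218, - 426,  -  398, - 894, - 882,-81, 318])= [-894, - 882, - 469.76, - 426,  -  398, - 241, -218,  -  198, - 144, - 136, - 953/10, - 81,  -  332/11,110/3, 104,318, 509,511, 589 ] 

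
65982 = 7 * 9426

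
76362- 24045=52317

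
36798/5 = 7359+3/5=7359.60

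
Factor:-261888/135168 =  - 2^( - 4)*31^1 = - 31/16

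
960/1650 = 32/55 = 0.58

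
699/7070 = 699/7070 =0.10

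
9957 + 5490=15447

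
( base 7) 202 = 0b1100100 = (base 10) 100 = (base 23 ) 48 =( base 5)400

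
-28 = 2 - 30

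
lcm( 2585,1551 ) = 7755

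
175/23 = 7 + 14/23  =  7.61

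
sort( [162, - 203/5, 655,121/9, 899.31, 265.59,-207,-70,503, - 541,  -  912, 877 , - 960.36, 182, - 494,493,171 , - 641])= [ - 960.36,  -  912, - 641, - 541,  -  494, - 207 , - 70, - 203/5,  121/9 , 162, 171,182,265.59, 493,503, 655, 877, 899.31] 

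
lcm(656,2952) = 5904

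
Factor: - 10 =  - 2^1*5^1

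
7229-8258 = -1029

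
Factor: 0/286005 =0^1 = 0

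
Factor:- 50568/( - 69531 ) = 8/11 = 2^3*11^ ( - 1 )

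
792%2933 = 792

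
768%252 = 12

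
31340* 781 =24476540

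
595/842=595/842=0.71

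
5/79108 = 5/79108 = 0.00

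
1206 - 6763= - 5557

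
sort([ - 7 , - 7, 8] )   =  [ - 7,-7,  8 ]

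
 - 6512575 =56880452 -63393027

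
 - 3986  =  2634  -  6620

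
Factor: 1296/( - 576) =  - 2^ ( - 2 )*3^2  =  - 9/4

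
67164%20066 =6966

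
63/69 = 21/23 = 0.91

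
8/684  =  2/171  =  0.01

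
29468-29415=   53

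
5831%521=100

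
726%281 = 164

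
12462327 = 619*20133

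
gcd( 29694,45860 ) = 2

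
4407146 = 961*4586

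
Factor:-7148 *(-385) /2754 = 2^1*3^(  -  4) *5^1 * 7^1*11^1*17^( -1)*1787^1 = 1375990/1377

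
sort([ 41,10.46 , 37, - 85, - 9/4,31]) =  [  -  85, - 9/4,10.46, 31, 37,41 ]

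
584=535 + 49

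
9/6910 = 9/6910 = 0.00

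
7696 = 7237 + 459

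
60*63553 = 3813180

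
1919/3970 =1919/3970 = 0.48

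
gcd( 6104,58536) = 8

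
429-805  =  - 376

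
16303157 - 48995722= - 32692565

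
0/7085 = 0 = 0.00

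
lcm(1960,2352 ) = 11760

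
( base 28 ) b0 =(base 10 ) 308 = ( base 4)10310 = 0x134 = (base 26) bm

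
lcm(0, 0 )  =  0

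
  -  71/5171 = - 1 + 5100/5171=-0.01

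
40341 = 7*5763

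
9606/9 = 1067 + 1/3 = 1067.33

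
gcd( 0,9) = 9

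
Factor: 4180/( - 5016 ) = - 5/6 = - 2^ (  -  1)*3^ ( -1) * 5^1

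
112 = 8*14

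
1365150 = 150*9101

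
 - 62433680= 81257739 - 143691419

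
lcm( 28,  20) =140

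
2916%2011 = 905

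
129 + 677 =806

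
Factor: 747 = 3^2*83^1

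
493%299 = 194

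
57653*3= 172959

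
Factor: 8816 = 2^4*19^1*29^1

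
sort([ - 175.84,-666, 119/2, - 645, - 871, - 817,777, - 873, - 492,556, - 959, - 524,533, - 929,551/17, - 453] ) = [ - 959,  -  929, - 873,  -  871, - 817,- 666, - 645, - 524,  -  492, - 453,-175.84,551/17, 119/2, 533, 556, 777] 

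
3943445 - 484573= 3458872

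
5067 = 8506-3439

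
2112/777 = 2 + 186/259 = 2.72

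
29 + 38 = 67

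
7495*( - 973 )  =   - 7292635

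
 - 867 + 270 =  - 597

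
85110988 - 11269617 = 73841371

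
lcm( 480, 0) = 0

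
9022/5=1804 + 2/5=1804.40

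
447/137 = 3 +36/137 =3.26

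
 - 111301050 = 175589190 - 286890240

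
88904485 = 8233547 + 80670938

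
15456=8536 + 6920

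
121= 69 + 52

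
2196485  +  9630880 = 11827365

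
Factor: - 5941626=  - 2^1 * 3^1*433^1*2287^1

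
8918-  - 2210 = 11128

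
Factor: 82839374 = 2^1*37^1*191^1*5861^1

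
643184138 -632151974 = 11032164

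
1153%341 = 130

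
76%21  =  13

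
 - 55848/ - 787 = 55848/787 = 70.96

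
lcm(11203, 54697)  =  929849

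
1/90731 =1/90731 = 0.00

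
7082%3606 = 3476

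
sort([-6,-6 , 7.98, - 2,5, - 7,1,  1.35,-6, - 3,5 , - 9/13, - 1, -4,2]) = [ - 7, - 6, - 6, - 6, - 4 , - 3, - 2, - 1, - 9/13,1, 1.35, 2,5, 5,7.98 ] 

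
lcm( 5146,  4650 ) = 385950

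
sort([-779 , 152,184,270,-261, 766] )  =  [ - 779, - 261,  152,  184,270, 766] 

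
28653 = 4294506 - 4265853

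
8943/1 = 8943=8943.00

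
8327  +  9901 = 18228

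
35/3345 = 7/669 = 0.01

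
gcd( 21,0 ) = 21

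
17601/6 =2933  +  1/2  =  2933.50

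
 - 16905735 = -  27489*615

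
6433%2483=1467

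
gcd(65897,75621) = 13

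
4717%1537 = 106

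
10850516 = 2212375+8638141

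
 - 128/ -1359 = 128/1359 = 0.09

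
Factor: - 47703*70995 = -3^2*5^1*4733^1*15901^1 = - 3386674485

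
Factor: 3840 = 2^8 * 3^1*5^1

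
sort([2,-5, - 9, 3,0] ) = [ - 9,  -  5,  0, 2,3 ] 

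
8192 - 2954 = 5238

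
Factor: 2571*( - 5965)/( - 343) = 15336015/343= 3^1*5^1*7^( - 3 )*857^1*1193^1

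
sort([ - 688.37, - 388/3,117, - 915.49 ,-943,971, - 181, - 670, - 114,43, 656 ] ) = [-943, - 915.49 ,-688.37, - 670, -181, - 388/3, - 114,43, 117,656,971]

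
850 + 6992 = 7842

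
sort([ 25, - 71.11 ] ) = [ - 71.11, 25 ] 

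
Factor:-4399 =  - 53^1*83^1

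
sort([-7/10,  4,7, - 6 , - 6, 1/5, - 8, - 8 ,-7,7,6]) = [ - 8, - 8, - 7,-6, - 6,-7/10,1/5,4, 6,7,7]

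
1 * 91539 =91539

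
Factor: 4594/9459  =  2^1*3^ ( -2)*1051^( - 1)*2297^1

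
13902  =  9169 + 4733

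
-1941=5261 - 7202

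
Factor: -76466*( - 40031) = 3061010446   =  2^1 * 13^1*17^1*173^1*40031^1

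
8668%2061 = 424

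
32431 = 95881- 63450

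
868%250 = 118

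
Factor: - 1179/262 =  - 2^(-1) * 3^2 = -9/2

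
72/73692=2/2047 = 0.00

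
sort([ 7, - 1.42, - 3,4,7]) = [ - 3,-1.42,4 , 7, 7 ]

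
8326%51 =13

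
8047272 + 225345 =8272617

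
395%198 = 197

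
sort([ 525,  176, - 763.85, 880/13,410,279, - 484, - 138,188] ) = [ - 763.85, - 484,  -  138, 880/13,176,188, 279,410, 525]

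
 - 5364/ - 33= 162 + 6/11 = 162.55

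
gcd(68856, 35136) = 24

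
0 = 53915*0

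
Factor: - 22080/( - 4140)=16/3  =  2^4*3^( - 1 ) 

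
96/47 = 2  +  2/47 = 2.04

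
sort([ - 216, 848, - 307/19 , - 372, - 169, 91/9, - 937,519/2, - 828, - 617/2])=[  -  937, - 828, - 372, - 617/2, - 216, - 169, - 307/19, 91/9, 519/2,  848] 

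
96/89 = 96/89 = 1.08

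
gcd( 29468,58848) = 4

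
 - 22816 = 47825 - 70641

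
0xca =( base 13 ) 127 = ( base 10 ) 202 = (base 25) 82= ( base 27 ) 7d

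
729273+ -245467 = 483806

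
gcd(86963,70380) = 23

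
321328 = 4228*76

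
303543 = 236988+66555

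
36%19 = 17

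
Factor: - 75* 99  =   - 3^3*5^2*11^1=- 7425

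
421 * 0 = 0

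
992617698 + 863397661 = 1856015359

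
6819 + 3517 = 10336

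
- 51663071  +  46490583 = -5172488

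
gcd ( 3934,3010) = 14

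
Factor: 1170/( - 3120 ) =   -  3/8 = -2^ ( - 3 )*3^1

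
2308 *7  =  16156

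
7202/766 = 9 + 154/383 = 9.40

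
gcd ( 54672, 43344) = 48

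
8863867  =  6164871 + 2698996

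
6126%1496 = 142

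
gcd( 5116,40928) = 5116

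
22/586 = 11/293 = 0.04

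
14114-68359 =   -  54245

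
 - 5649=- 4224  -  1425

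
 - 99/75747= - 33/25249 = - 0.00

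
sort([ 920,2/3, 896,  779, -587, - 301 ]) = [-587, - 301 , 2/3,779,896, 920]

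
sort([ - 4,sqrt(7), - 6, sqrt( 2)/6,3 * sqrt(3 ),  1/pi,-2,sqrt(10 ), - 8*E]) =[ - 8*E, - 6, - 4, - 2, sqrt( 2)/6, 1/pi,  sqrt( 7 ), sqrt(10),3*sqrt(3 )] 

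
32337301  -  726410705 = -694073404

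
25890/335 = 5178/67 = 77.28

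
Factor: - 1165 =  - 5^1*233^1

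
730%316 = 98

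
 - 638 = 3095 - 3733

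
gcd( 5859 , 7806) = 3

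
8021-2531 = 5490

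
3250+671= 3921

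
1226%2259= 1226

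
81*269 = 21789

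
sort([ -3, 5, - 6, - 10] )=[ - 10, - 6,-3, 5]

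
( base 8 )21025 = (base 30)9kp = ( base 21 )JGA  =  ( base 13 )3c82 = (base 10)8725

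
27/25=27/25 = 1.08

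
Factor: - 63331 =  - 63331^1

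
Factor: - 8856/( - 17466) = 36/71 = 2^2 * 3^2 * 71^( - 1) 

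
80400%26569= 693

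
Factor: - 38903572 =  - 2^2 * 641^1*15173^1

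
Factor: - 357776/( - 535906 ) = 472/707= 2^3 * 7^ (-1)*59^1 *101^( - 1)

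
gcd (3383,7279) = 1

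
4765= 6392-1627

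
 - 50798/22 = -2309 =-2309.00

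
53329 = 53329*1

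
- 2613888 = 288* ( - 9076)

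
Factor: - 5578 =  - 2^1 * 2789^1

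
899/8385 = 899/8385 = 0.11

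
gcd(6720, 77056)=448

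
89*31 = 2759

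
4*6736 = 26944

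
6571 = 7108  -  537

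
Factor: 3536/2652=4/3 = 2^2*3^( -1)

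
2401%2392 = 9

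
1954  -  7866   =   - 5912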